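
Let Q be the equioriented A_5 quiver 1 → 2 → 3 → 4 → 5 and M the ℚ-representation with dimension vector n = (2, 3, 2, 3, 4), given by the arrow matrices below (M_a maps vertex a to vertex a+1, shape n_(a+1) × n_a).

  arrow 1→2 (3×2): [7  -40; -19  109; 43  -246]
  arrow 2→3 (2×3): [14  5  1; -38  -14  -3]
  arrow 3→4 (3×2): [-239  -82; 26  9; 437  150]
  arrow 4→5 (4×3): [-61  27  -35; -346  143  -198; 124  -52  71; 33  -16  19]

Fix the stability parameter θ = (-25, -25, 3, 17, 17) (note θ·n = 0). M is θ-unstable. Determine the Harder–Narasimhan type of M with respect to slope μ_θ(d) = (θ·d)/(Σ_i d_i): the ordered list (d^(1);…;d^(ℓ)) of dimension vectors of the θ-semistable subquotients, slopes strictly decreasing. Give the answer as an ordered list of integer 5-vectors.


Interval decomposition of M: I[1,5]^2, I[2,2], I[4,5], I[5,5].
HN type (ℓ=3): μ^(1)=17; μ^(2)=3; μ^(3)=-25

((0, 0, 0, 3, 4); (0, 0, 2, 0, 0); (2, 3, 0, 0, 0))


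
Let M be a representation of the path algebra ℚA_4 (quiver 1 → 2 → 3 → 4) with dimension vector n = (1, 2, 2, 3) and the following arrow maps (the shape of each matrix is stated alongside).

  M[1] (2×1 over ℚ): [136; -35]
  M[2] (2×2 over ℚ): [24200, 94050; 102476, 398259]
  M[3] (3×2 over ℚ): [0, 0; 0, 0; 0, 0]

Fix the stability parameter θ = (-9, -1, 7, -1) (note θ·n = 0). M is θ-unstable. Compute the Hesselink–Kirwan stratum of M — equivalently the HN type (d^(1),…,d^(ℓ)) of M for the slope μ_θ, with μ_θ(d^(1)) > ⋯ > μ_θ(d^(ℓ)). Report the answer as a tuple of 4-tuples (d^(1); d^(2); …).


Barcode: M ≅ I[1,3], I[2,2], I[3,3], I[4,4]^3. HN layers by μ_θ (3 steps, strictly decreasing):
  μ^(1)=7; μ^(2)=-1; μ^(3)=-9

((0, 0, 2, 0); (0, 2, 0, 3); (1, 0, 0, 0))


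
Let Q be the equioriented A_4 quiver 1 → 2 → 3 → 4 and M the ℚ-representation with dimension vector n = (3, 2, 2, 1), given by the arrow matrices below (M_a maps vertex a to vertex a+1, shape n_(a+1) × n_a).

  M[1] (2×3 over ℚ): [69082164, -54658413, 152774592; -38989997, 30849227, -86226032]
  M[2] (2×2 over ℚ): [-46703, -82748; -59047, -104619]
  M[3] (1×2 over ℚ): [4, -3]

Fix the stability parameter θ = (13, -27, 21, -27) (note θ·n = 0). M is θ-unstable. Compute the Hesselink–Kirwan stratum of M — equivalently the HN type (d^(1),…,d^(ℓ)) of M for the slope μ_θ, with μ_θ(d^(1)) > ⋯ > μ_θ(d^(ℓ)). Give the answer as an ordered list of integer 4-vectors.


Via rank(M_{q-1}∘⋯∘M_p): M ≅ I[1,1], I[1,3], I[1,4].
μ_θ-semistable layers: μ^(1)=21; μ^(2)=13; μ^(3)=-3; μ^(4)=-7

((0, 0, 1, 0); (1, 0, 0, 0); (0, 0, 1, 1); (2, 2, 0, 0))


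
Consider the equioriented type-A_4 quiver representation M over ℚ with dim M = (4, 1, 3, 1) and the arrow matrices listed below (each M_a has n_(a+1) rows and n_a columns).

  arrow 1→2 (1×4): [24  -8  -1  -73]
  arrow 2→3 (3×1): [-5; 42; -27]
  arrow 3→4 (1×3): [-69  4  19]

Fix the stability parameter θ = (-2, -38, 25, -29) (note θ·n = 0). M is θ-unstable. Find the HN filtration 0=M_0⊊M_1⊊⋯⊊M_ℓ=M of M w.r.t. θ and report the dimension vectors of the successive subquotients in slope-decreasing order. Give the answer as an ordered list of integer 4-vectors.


Via rank(M_{q-1}∘⋯∘M_p): M ≅ I[1,1]^3, I[1,3], I[3,3], I[3,4].
μ_θ-semistable layers: μ^(1)=25; μ^(2)=-2; μ^(3)=-20

((0, 0, 2, 0); (3, 0, 1, 1); (1, 1, 0, 0))


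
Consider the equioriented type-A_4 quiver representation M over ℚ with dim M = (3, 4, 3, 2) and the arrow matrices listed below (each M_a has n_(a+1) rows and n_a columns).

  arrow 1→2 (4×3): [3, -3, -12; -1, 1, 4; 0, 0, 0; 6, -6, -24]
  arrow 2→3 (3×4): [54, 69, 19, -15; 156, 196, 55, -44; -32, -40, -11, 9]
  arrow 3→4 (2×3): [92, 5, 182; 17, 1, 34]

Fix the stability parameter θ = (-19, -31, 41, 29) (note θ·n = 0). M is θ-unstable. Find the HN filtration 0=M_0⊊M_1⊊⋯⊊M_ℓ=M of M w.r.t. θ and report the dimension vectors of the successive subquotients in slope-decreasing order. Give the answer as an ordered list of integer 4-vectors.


Interval decomposition of M: I[1,1]^2, I[1,4], I[2,2], I[2,3], I[2,4].
HN type (ℓ=5): μ^(1)=41; μ^(2)=35; μ^(3)=-19; μ^(4)=-25; μ^(5)=-31

((0, 0, 1, 0); (0, 0, 2, 2); (2, 0, 0, 0); (1, 1, 0, 0); (0, 3, 0, 0))


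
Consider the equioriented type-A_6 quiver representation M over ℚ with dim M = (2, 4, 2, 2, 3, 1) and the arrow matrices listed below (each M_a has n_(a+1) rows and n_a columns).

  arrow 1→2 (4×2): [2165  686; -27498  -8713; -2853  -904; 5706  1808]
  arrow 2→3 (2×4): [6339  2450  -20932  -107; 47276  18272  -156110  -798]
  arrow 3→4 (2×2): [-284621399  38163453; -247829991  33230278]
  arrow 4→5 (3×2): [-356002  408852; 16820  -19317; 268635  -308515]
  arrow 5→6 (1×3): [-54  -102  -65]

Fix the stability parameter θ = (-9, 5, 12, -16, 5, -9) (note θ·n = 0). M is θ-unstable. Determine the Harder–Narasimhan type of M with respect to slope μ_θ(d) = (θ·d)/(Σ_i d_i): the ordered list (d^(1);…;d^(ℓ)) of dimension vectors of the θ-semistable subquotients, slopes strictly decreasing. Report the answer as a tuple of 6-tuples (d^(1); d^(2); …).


Barcode: M ≅ I[1,5], I[1,6], I[2,2]^2, I[5,5]. HN layers by μ_θ (4 steps, strictly decreasing):
  μ^(1)=5; μ^(2)=1/3; μ^(3)=-3/5; μ^(4)=-9

((0, 2, 0, 0, 2, 0); (0, 1, 1, 1, 0, 0); (0, 1, 1, 1, 1, 1); (2, 0, 0, 0, 0, 0))


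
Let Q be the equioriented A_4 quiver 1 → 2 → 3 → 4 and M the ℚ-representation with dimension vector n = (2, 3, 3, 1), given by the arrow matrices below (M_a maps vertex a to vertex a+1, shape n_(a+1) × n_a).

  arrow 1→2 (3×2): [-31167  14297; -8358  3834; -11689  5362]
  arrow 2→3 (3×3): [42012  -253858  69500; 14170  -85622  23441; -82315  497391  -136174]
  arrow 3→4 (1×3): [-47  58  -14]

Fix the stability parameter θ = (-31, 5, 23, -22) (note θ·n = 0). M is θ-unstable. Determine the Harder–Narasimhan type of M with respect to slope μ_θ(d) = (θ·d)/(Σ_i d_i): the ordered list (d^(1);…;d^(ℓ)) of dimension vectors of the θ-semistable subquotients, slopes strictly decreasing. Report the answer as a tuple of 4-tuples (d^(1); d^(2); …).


Via rank(M_{q-1}∘⋯∘M_p): M ≅ I[1,3], I[1,4], I[2,3].
μ_θ-semistable layers: μ^(1)=23; μ^(2)=5; μ^(3)=2; μ^(4)=-31

((0, 0, 2, 0); (0, 2, 0, 0); (0, 1, 1, 1); (2, 0, 0, 0))


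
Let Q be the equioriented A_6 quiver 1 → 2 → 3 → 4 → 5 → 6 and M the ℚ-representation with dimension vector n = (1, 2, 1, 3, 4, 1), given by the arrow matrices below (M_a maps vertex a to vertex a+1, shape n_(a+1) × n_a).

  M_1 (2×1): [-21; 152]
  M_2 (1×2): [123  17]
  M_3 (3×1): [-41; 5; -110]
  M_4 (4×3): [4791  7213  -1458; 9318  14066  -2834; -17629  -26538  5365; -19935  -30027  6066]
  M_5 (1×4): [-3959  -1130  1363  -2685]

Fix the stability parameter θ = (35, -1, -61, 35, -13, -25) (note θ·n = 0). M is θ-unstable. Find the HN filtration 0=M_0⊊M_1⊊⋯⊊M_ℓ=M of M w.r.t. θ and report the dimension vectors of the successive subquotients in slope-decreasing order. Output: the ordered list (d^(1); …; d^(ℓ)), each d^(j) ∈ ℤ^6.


Barcode: M ≅ I[1,6], I[2,2], I[4,5]^2, I[5,5]. HN layers by μ_θ (4 steps, strictly decreasing):
  μ^(1)=11; μ^(2)=-1; μ^(3)=-9; μ^(4)=-13

((0, 0, 0, 2, 2, 0); (0, 1, 0, 1, 1, 1); (1, 1, 1, 0, 0, 0); (0, 0, 0, 0, 1, 0))


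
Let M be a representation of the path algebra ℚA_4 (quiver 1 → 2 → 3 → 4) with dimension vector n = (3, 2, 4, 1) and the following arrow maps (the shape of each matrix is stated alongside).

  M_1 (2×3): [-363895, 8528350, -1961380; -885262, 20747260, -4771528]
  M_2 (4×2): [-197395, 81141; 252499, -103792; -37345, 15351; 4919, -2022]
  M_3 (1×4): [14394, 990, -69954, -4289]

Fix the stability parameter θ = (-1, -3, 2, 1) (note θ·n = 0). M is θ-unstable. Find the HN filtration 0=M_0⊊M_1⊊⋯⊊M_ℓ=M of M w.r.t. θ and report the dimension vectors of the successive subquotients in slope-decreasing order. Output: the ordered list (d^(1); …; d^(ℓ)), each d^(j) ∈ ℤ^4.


Barcode: M ≅ I[1,1]^2, I[1,4], I[2,3], I[3,3]^2. HN layers by μ_θ (5 steps, strictly decreasing):
  μ^(1)=2; μ^(2)=3/2; μ^(3)=-1; μ^(4)=-2; μ^(5)=-3

((0, 0, 3, 0); (0, 0, 1, 1); (2, 0, 0, 0); (1, 1, 0, 0); (0, 1, 0, 0))


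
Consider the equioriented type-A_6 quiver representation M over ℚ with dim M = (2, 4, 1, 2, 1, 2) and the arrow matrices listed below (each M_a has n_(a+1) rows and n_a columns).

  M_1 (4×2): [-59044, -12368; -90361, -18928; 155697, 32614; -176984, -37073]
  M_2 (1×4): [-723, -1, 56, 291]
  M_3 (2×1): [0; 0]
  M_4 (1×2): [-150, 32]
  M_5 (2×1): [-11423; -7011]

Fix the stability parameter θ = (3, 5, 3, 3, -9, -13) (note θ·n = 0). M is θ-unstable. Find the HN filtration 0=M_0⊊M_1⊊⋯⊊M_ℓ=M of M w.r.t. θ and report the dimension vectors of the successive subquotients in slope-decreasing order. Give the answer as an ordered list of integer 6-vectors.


Interval decomposition of M: I[1,2], I[1,3], I[2,2]^2, I[4,4], I[4,6], I[6,6].
HN type (ℓ=5): μ^(1)=5; μ^(2)=4; μ^(3)=3; μ^(4)=-19/3; μ^(5)=-13

((0, 3, 0, 0, 0, 0); (0, 1, 1, 0, 0, 0); (2, 0, 0, 1, 0, 0); (0, 0, 0, 1, 1, 1); (0, 0, 0, 0, 0, 1))


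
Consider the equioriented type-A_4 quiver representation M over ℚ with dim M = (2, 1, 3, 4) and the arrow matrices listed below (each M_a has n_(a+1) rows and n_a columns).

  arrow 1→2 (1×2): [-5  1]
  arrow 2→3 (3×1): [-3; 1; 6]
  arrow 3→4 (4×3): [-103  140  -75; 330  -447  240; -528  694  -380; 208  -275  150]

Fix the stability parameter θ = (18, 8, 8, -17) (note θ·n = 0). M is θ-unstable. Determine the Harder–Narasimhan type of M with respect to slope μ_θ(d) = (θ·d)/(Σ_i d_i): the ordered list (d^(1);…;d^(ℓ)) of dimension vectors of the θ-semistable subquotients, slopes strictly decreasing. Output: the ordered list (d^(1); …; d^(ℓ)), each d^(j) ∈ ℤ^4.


Via rank(M_{q-1}∘⋯∘M_p): M ≅ I[1,1], I[1,4], I[3,3], I[3,4], I[4,4]^2.
μ_θ-semistable layers: μ^(1)=18; μ^(2)=8; μ^(3)=17/4; μ^(4)=-9/2; μ^(5)=-17

((1, 0, 0, 0); (0, 0, 1, 0); (1, 1, 1, 1); (0, 0, 1, 1); (0, 0, 0, 2))


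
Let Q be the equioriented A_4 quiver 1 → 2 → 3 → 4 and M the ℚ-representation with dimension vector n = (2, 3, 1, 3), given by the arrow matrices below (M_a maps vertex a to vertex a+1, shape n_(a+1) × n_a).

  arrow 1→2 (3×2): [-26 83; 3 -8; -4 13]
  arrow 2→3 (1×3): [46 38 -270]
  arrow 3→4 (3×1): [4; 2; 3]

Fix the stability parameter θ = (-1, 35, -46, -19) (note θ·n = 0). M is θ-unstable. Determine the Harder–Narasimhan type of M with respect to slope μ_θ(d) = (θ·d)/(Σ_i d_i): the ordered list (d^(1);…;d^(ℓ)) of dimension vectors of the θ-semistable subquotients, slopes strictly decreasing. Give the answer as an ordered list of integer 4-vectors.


Via rank(M_{q-1}∘⋯∘M_p): M ≅ I[1,2], I[1,4], I[2,2], I[4,4]^2.
μ_θ-semistable layers: μ^(1)=35; μ^(2)=-1; μ^(3)=-31/4; μ^(4)=-19

((0, 2, 0, 0); (1, 0, 0, 0); (1, 1, 1, 1); (0, 0, 0, 2))


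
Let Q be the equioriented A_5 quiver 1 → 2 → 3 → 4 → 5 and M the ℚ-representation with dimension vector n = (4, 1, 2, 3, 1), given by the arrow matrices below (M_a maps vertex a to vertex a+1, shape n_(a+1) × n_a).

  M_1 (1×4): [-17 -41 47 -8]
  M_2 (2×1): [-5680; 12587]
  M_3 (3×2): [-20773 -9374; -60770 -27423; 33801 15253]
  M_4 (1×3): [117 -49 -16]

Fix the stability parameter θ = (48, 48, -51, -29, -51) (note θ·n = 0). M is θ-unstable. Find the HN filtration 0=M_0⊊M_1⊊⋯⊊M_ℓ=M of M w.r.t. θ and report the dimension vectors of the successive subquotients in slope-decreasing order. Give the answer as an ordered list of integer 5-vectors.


Barcode: M ≅ I[1,1]^3, I[1,5], I[3,4], I[4,4]. HN layers by μ_θ (4 steps, strictly decreasing):
  μ^(1)=48; μ^(2)=-7; μ^(3)=-29; μ^(4)=-51

((3, 0, 0, 0, 0); (1, 1, 1, 1, 1); (0, 0, 0, 2, 0); (0, 0, 1, 0, 0))


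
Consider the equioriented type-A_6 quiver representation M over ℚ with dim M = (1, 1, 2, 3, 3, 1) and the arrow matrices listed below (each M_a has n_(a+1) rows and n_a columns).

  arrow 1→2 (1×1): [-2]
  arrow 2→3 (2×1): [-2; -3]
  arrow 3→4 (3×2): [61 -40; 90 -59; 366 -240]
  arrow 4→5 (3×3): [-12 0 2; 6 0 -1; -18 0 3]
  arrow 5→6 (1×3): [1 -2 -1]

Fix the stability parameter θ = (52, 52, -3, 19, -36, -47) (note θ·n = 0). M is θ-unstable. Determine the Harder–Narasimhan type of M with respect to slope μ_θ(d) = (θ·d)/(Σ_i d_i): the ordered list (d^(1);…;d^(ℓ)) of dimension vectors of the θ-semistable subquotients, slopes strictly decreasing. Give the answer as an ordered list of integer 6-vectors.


Interval decomposition of M: I[1,4], I[3,4], I[4,6], I[5,5]^2.
HN type (ℓ=5): μ^(1)=30; μ^(2)=19; μ^(3)=-3; μ^(4)=-64/3; μ^(5)=-36

((1, 1, 1, 1, 0, 0); (0, 0, 0, 1, 0, 0); (0, 0, 1, 0, 0, 0); (0, 0, 0, 1, 1, 1); (0, 0, 0, 0, 2, 0))


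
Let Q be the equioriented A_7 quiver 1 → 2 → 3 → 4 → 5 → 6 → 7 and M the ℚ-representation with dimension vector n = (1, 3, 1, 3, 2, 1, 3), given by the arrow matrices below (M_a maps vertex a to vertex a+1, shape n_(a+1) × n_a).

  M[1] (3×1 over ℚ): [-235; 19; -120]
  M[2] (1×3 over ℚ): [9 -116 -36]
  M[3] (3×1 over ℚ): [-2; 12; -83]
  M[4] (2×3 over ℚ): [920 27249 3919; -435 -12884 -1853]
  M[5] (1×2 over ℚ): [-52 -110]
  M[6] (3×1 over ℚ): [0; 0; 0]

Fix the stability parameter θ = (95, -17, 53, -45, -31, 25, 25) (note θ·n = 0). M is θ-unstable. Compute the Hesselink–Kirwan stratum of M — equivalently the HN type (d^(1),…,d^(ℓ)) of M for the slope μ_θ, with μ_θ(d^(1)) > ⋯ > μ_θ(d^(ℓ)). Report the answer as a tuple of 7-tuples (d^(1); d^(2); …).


Barcode: M ≅ I[1,6], I[2,2]^2, I[4,4], I[4,5], I[7,7]^3. HN layers by μ_θ (5 steps, strictly decreasing):
  μ^(1)=25; μ^(2)=11; μ^(3)=-17; μ^(4)=-31; μ^(5)=-45

((0, 0, 0, 0, 0, 1, 3); (1, 1, 1, 1, 1, 0, 0); (0, 2, 0, 0, 0, 0, 0); (0, 0, 0, 0, 1, 0, 0); (0, 0, 0, 2, 0, 0, 0))


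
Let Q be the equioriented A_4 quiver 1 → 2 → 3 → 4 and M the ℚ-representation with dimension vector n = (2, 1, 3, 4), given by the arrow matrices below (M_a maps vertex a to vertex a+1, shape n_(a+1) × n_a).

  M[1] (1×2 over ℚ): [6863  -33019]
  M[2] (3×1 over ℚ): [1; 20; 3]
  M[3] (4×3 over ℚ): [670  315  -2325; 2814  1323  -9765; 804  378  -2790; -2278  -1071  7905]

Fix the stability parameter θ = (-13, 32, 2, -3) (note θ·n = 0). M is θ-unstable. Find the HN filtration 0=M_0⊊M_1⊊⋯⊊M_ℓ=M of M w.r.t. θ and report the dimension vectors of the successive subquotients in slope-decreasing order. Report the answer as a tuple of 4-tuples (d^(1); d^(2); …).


Barcode: M ≅ I[1,1], I[1,4], I[3,3]^2, I[4,4]^3. HN layers by μ_θ (4 steps, strictly decreasing):
  μ^(1)=31/3; μ^(2)=2; μ^(3)=-3; μ^(4)=-13

((0, 1, 1, 1); (0, 0, 2, 0); (0, 0, 0, 3); (2, 0, 0, 0))


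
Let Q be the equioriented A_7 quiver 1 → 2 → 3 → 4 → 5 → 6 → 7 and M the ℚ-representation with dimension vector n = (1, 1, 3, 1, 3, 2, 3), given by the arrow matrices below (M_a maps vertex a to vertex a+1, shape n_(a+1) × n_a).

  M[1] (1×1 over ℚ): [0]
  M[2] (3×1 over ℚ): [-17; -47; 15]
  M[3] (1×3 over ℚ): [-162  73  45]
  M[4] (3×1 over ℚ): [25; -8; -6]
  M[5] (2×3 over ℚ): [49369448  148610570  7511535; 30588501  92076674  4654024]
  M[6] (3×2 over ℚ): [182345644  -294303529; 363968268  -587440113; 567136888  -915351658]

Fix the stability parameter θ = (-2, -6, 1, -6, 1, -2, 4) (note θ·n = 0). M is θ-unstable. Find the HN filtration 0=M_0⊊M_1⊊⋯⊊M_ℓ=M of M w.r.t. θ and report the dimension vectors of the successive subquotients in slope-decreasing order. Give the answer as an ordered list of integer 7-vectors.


Via rank(M_{q-1}∘⋯∘M_p): M ≅ I[1,1], I[2,7], I[3,3]^2, I[5,5], I[5,6], I[7,7]^2.
μ_θ-semistable layers: μ^(1)=4; μ^(2)=1; μ^(3)=-1/2; μ^(4)=-2; μ^(5)=-5/2; μ^(6)=-6

((0, 0, 0, 0, 0, 0, 3); (0, 0, 2, 0, 1, 0, 0); (0, 0, 0, 0, 2, 2, 0); (1, 0, 0, 0, 0, 0, 0); (0, 0, 1, 1, 0, 0, 0); (0, 1, 0, 0, 0, 0, 0))


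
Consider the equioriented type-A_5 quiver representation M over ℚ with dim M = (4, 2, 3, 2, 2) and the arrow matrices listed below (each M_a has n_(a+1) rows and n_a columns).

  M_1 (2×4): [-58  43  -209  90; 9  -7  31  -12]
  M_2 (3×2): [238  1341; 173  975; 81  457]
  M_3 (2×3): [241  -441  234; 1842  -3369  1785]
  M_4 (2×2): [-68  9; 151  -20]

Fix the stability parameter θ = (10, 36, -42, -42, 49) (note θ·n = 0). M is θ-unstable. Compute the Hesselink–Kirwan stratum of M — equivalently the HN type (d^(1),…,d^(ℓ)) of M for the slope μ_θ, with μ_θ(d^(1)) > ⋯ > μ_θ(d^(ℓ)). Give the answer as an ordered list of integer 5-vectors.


Interval decomposition of M: I[1,1]^2, I[1,5]^2, I[3,3].
HN type (ℓ=4): μ^(1)=49; μ^(2)=10; μ^(3)=-19/2; μ^(4)=-42

((0, 0, 0, 0, 2); (2, 0, 0, 0, 0); (2, 2, 2, 2, 0); (0, 0, 1, 0, 0))


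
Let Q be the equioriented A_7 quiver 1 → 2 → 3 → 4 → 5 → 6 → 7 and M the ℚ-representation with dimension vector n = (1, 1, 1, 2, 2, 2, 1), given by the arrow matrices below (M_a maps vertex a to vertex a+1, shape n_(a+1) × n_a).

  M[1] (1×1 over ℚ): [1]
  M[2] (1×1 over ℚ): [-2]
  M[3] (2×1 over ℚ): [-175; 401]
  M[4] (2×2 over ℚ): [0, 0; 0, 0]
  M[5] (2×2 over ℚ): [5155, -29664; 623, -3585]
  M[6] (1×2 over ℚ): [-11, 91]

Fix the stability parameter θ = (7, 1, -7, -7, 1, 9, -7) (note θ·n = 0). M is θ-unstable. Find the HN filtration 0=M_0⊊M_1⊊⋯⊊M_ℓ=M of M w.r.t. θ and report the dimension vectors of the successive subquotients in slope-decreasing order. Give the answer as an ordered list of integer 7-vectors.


Interval decomposition of M: I[1,4], I[4,4], I[5,6], I[5,7].
HN type (ℓ=4): μ^(1)=9; μ^(2)=1; μ^(3)=-3/2; μ^(4)=-7

((0, 0, 0, 0, 0, 1, 0); (0, 0, 0, 0, 2, 1, 1); (1, 1, 1, 1, 0, 0, 0); (0, 0, 0, 1, 0, 0, 0))


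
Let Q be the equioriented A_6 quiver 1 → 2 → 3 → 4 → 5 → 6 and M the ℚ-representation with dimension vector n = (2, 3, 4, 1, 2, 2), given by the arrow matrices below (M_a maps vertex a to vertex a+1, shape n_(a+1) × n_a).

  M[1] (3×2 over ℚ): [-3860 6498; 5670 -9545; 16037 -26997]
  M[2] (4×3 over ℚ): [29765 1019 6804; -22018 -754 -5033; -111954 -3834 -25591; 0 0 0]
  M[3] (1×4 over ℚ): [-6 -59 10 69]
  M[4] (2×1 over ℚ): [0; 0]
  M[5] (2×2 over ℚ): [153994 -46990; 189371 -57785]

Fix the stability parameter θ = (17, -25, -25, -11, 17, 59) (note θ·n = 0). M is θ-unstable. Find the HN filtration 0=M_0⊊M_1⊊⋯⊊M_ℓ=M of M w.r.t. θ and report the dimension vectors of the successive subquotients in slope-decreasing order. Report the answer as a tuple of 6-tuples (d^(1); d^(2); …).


Barcode: M ≅ I[1,3], I[1,4], I[2,2], I[3,3]^2, I[5,5], I[5,6], I[6,6]. HN layers by μ_θ (4 steps, strictly decreasing):
  μ^(1)=59; μ^(2)=17; μ^(3)=-11; μ^(4)=-25

((0, 0, 0, 0, 0, 2); (0, 0, 0, 0, 2, 0); (2, 2, 2, 1, 0, 0); (0, 1, 2, 0, 0, 0))


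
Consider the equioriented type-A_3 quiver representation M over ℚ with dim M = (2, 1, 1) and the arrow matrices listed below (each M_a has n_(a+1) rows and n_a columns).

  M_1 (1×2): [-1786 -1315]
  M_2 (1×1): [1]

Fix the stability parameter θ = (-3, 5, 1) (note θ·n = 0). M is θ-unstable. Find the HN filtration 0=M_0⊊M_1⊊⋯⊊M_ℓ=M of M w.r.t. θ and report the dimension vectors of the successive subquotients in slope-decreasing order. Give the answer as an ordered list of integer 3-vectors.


Barcode: M ≅ I[1,1], I[1,3]. HN layers by μ_θ (2 steps, strictly decreasing):
  μ^(1)=3; μ^(2)=-3

((0, 1, 1); (2, 0, 0))


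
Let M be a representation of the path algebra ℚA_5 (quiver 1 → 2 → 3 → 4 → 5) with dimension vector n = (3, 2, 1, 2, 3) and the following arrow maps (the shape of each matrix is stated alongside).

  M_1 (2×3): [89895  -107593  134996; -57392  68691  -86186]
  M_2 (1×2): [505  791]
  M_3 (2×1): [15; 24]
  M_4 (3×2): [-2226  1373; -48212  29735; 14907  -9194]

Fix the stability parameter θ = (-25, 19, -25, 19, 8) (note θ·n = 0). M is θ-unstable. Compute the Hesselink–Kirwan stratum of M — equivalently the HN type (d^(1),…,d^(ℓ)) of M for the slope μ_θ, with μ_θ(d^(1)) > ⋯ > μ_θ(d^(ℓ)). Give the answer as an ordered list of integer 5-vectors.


Via rank(M_{q-1}∘⋯∘M_p): M ≅ I[1,1], I[1,2], I[1,5], I[4,5], I[5,5].
μ_θ-semistable layers: μ^(1)=19; μ^(2)=27/2; μ^(3)=8; μ^(4)=-3; μ^(5)=-25

((0, 1, 0, 0, 0); (0, 0, 0, 2, 2); (0, 0, 0, 0, 1); (0, 1, 1, 0, 0); (3, 0, 0, 0, 0))


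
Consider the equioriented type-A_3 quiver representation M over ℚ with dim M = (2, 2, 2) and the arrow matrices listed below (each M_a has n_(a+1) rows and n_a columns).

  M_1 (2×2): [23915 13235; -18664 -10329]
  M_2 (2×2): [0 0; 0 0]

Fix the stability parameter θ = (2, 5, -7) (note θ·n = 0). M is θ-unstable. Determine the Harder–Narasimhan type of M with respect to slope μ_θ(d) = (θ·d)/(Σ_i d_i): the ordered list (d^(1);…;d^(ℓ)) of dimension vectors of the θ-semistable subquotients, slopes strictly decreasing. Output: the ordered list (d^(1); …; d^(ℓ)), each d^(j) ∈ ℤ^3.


Barcode: M ≅ I[1,2]^2, I[3,3]^2. HN layers by μ_θ (3 steps, strictly decreasing):
  μ^(1)=5; μ^(2)=2; μ^(3)=-7

((0, 2, 0); (2, 0, 0); (0, 0, 2))


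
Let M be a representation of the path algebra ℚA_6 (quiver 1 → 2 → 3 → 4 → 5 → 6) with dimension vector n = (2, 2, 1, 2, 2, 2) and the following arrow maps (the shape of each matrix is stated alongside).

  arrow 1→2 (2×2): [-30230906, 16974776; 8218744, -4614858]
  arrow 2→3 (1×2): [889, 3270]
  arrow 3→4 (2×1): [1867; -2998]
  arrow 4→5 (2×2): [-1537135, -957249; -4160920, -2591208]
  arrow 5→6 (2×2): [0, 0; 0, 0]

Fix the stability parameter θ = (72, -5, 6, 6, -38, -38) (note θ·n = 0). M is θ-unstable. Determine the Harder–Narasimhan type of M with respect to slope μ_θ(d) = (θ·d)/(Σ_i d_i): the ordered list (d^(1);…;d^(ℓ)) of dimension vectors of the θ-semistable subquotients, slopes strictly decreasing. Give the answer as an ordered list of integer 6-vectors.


Barcode: M ≅ I[1,2], I[1,5], I[4,4], I[5,5], I[6,6]^2. HN layers by μ_θ (4 steps, strictly decreasing):
  μ^(1)=67/2; μ^(2)=41/5; μ^(3)=6; μ^(4)=-38

((1, 1, 0, 0, 0, 0); (1, 1, 1, 1, 1, 0); (0, 0, 0, 1, 0, 0); (0, 0, 0, 0, 1, 2))


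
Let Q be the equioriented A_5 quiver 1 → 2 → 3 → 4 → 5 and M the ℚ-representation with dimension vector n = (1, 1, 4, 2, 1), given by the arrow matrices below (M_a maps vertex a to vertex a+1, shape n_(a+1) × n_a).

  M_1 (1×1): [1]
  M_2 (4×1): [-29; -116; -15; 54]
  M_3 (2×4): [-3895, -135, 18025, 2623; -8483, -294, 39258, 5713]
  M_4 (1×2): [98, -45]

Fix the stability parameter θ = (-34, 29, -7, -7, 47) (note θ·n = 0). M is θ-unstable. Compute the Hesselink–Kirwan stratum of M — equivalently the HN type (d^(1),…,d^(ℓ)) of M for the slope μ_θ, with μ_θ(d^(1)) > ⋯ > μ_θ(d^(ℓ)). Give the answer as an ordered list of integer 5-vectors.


Barcode: M ≅ I[1,5], I[3,3]^2, I[3,4]. HN layers by μ_θ (4 steps, strictly decreasing):
  μ^(1)=47; μ^(2)=5; μ^(3)=-7; μ^(4)=-34

((0, 0, 0, 0, 1); (0, 1, 1, 1, 0); (0, 0, 3, 1, 0); (1, 0, 0, 0, 0))


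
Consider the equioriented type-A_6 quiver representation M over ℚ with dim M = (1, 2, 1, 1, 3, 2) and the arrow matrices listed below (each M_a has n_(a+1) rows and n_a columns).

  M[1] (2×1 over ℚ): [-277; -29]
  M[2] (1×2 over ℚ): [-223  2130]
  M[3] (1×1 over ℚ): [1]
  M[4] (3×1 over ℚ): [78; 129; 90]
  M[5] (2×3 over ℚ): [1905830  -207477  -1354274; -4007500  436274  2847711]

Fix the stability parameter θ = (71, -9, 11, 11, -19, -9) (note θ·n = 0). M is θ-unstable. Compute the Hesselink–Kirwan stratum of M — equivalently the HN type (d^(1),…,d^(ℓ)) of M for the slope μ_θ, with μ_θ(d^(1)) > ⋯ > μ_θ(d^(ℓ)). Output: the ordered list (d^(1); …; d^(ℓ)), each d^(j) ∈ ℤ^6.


Barcode: M ≅ I[1,6], I[2,2], I[5,5], I[5,6]. HN layers by μ_θ (3 steps, strictly decreasing):
  μ^(1)=28/3; μ^(2)=-9; μ^(3)=-19

((1, 1, 1, 1, 1, 1); (0, 1, 0, 0, 0, 1); (0, 0, 0, 0, 2, 0))


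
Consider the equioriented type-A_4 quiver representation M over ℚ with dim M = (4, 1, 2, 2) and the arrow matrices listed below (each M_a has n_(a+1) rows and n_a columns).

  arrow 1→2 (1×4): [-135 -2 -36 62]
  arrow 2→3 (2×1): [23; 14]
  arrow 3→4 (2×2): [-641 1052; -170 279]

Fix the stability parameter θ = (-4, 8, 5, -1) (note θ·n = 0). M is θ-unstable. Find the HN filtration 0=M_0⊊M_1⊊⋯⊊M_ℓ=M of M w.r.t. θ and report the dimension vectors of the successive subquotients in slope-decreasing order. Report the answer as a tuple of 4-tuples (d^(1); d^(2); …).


Via rank(M_{q-1}∘⋯∘M_p): M ≅ I[1,1]^3, I[1,4], I[3,4].
μ_θ-semistable layers: μ^(1)=4; μ^(2)=2; μ^(3)=-4

((0, 1, 1, 1); (0, 0, 1, 1); (4, 0, 0, 0))


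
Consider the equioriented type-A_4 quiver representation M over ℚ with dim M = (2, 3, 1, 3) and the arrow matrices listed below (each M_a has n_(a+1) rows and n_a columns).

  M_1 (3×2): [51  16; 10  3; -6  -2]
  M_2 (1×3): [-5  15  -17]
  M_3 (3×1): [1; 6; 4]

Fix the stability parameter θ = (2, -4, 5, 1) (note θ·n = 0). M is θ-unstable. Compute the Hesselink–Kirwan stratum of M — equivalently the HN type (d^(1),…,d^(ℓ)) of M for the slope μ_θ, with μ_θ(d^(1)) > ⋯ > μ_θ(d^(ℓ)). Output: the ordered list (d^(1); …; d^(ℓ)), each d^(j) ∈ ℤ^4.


Barcode: M ≅ I[1,2], I[1,4], I[2,2], I[4,4]^2. HN layers by μ_θ (4 steps, strictly decreasing):
  μ^(1)=3; μ^(2)=1; μ^(3)=-1; μ^(4)=-4

((0, 0, 1, 1); (0, 0, 0, 2); (2, 2, 0, 0); (0, 1, 0, 0))


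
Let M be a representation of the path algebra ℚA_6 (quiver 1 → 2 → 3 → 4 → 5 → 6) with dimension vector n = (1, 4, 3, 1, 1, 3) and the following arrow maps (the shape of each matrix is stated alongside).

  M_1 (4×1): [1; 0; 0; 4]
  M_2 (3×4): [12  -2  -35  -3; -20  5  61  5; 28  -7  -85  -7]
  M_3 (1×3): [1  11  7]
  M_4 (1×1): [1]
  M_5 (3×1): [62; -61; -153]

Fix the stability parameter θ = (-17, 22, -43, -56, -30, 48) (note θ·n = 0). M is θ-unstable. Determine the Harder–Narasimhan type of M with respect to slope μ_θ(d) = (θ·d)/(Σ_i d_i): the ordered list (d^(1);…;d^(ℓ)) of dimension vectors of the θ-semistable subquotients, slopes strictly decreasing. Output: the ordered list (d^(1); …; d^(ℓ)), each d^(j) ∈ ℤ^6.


Interval decomposition of M: I[1,2], I[2,3]^2, I[2,6], I[6,6]^2.
HN type (ℓ=5): μ^(1)=48; μ^(2)=22; μ^(3)=-21/2; μ^(4)=-17; μ^(5)=-107/4

((0, 0, 0, 0, 0, 3); (0, 1, 0, 0, 0, 0); (0, 2, 2, 0, 0, 0); (1, 0, 0, 0, 0, 0); (0, 1, 1, 1, 1, 0))


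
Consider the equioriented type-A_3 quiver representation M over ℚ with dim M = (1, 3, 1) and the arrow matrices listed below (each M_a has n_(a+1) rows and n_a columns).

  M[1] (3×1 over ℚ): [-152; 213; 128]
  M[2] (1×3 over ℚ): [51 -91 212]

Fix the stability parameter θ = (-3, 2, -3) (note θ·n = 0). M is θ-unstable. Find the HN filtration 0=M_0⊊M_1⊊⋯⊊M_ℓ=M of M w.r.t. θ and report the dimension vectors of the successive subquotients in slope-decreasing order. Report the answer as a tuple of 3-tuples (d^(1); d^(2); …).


Barcode: M ≅ I[1,3], I[2,2]^2. HN layers by μ_θ (3 steps, strictly decreasing):
  μ^(1)=2; μ^(2)=-1/2; μ^(3)=-3

((0, 2, 0); (0, 1, 1); (1, 0, 0))


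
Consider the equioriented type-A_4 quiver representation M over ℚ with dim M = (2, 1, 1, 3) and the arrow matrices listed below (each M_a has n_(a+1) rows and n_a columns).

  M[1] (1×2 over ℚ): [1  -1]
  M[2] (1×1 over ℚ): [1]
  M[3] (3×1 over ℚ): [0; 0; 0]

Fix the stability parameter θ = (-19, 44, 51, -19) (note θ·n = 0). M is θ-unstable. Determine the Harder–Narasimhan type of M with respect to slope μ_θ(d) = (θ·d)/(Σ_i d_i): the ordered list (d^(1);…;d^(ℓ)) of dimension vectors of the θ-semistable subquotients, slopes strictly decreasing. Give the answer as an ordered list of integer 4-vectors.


Via rank(M_{q-1}∘⋯∘M_p): M ≅ I[1,1], I[1,3], I[4,4]^3.
μ_θ-semistable layers: μ^(1)=51; μ^(2)=44; μ^(3)=-19

((0, 0, 1, 0); (0, 1, 0, 0); (2, 0, 0, 3))


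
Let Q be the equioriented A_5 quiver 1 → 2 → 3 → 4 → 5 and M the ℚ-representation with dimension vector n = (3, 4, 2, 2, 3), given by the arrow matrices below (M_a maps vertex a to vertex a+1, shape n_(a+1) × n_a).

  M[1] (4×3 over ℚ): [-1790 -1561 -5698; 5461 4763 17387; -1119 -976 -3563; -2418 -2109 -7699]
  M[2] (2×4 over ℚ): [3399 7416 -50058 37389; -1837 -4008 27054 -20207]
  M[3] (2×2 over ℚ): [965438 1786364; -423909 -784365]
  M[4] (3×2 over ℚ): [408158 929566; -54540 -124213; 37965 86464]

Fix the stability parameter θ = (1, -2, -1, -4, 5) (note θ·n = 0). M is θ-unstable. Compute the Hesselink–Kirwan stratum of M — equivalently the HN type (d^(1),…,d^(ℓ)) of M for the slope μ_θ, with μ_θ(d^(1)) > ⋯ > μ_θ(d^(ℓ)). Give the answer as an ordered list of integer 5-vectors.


Interval decomposition of M: I[1,2]^2, I[1,5], I[2,2], I[3,5], I[5,5].
HN type (ℓ=5): μ^(1)=5; μ^(2)=-1/2; μ^(3)=-3/2; μ^(4)=-2; μ^(5)=-5/2

((0, 0, 0, 0, 3); (2, 2, 0, 0, 0); (1, 1, 1, 1, 0); (0, 1, 0, 0, 0); (0, 0, 1, 1, 0))


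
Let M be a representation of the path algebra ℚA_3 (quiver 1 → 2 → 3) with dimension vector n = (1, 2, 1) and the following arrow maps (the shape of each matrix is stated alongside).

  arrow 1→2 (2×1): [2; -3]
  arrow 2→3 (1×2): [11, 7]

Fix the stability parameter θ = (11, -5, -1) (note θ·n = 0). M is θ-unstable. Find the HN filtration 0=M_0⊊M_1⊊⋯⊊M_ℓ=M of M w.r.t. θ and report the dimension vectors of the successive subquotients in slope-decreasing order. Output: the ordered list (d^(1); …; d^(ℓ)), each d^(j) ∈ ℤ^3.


Interval decomposition of M: I[1,3], I[2,2].
HN type (ℓ=2): μ^(1)=5/3; μ^(2)=-5

((1, 1, 1); (0, 1, 0))


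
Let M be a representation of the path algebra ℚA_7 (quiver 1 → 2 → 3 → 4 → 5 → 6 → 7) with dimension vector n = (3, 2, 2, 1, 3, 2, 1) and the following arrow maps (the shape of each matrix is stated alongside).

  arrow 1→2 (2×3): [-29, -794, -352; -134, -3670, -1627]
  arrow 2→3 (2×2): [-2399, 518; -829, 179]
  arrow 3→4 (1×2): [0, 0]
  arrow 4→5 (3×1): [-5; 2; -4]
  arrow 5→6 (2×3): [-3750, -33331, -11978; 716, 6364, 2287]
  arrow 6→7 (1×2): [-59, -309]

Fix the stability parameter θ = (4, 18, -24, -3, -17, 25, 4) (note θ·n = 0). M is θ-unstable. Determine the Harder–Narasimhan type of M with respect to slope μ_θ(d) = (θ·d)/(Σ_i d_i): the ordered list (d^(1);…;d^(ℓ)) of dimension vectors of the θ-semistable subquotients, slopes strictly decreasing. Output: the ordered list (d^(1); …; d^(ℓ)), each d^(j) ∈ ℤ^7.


Via rank(M_{q-1}∘⋯∘M_p): M ≅ I[1,1], I[1,3]^2, I[4,5], I[5,6], I[5,7].
μ_θ-semistable layers: μ^(1)=25; μ^(2)=29/2; μ^(3)=4; μ^(4)=-2/3; μ^(5)=-10; μ^(6)=-17

((0, 0, 0, 0, 0, 1, 0); (0, 0, 0, 0, 0, 1, 1); (1, 0, 0, 0, 0, 0, 0); (2, 2, 2, 0, 0, 0, 0); (0, 0, 0, 1, 1, 0, 0); (0, 0, 0, 0, 2, 0, 0))


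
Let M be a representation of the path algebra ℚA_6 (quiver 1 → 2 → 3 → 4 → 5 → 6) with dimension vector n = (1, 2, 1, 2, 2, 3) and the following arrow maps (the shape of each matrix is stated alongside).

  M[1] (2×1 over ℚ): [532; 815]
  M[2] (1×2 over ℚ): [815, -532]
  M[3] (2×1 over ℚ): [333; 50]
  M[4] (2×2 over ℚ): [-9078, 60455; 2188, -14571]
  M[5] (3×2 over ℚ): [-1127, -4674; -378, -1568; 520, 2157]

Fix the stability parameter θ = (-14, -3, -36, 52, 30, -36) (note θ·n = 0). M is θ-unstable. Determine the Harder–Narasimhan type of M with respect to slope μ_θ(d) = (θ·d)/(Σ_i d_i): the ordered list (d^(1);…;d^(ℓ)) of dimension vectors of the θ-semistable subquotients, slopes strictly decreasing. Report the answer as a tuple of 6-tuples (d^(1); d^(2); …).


Interval decomposition of M: I[1,2], I[2,6], I[4,6], I[6,6].
HN type (ℓ=5): μ^(1)=46/3; μ^(2)=-3; μ^(3)=-14; μ^(4)=-39/2; μ^(5)=-36

((0, 0, 0, 2, 2, 2); (0, 1, 0, 0, 0, 0); (1, 0, 0, 0, 0, 0); (0, 1, 1, 0, 0, 0); (0, 0, 0, 0, 0, 1))


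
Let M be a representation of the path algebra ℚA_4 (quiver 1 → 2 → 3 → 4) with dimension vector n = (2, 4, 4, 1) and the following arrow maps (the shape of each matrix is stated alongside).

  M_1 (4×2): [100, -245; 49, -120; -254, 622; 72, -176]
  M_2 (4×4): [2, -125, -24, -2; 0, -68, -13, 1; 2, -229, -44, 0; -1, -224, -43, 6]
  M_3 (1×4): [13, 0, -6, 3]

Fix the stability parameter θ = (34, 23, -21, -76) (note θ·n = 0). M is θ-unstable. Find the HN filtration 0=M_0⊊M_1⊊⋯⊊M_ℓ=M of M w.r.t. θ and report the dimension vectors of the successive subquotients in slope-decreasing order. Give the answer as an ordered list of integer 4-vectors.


Via rank(M_{q-1}∘⋯∘M_p): M ≅ I[1,3], I[1,4], I[2,3]^2.
μ_θ-semistable layers: μ^(1)=12; μ^(2)=1; μ^(3)=-10

((1, 1, 1, 0); (0, 2, 2, 0); (1, 1, 1, 1))


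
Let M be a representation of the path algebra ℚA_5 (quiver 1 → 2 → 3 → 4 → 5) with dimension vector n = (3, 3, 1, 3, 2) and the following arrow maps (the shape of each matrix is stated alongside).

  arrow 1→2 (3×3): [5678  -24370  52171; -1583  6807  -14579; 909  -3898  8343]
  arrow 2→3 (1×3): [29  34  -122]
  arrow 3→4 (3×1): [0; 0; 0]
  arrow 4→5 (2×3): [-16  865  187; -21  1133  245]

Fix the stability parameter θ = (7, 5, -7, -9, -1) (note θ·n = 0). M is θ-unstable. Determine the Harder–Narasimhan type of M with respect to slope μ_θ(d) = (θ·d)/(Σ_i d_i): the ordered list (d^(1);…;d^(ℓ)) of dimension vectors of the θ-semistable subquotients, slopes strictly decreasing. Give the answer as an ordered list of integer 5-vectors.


Interval decomposition of M: I[1,2]^2, I[1,3], I[4,4], I[4,5]^2.
HN type (ℓ=4): μ^(1)=6; μ^(2)=5/3; μ^(3)=-1; μ^(4)=-9

((2, 2, 0, 0, 0); (1, 1, 1, 0, 0); (0, 0, 0, 0, 2); (0, 0, 0, 3, 0))


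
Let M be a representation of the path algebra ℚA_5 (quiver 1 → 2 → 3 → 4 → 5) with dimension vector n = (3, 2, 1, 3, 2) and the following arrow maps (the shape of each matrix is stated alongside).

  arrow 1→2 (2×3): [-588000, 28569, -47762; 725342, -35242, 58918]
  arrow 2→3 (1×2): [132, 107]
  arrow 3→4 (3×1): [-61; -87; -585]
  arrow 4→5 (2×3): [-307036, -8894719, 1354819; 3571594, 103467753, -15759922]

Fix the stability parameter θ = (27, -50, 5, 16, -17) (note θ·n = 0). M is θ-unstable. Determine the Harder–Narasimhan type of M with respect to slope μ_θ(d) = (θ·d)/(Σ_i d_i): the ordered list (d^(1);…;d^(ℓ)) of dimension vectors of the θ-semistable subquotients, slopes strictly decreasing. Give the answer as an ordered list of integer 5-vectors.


Interval decomposition of M: I[1,1], I[1,2], I[1,5], I[4,4], I[4,5].
HN type (ℓ=5): μ^(1)=27; μ^(2)=16; μ^(3)=4/3; μ^(4)=-1/2; μ^(5)=-23/2

((1, 0, 0, 0, 0); (0, 0, 0, 1, 0); (0, 0, 1, 1, 1); (0, 0, 0, 1, 1); (2, 2, 0, 0, 0))


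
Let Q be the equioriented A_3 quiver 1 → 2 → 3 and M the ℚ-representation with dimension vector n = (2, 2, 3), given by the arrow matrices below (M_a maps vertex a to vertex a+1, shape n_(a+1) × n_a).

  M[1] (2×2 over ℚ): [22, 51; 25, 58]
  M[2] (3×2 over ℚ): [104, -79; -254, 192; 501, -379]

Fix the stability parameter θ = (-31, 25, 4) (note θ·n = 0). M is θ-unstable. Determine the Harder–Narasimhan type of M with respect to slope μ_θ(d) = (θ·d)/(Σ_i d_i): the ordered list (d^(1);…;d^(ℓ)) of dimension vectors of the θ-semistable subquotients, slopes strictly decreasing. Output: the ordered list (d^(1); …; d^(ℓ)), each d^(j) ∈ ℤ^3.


Via rank(M_{q-1}∘⋯∘M_p): M ≅ I[1,3]^2, I[3,3].
μ_θ-semistable layers: μ^(1)=29/2; μ^(2)=4; μ^(3)=-31

((0, 2, 2); (0, 0, 1); (2, 0, 0))


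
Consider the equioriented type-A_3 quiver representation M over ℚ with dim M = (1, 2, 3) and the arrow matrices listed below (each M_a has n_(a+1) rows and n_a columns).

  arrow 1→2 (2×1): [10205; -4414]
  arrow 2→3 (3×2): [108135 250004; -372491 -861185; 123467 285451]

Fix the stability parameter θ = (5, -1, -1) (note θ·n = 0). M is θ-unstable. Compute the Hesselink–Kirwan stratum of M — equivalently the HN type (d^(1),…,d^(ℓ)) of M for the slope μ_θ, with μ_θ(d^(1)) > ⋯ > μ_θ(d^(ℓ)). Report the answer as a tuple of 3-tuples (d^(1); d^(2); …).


Interval decomposition of M: I[1,3], I[2,3], I[3,3].
HN type (ℓ=2): μ^(1)=1; μ^(2)=-1

((1, 1, 1); (0, 1, 2))


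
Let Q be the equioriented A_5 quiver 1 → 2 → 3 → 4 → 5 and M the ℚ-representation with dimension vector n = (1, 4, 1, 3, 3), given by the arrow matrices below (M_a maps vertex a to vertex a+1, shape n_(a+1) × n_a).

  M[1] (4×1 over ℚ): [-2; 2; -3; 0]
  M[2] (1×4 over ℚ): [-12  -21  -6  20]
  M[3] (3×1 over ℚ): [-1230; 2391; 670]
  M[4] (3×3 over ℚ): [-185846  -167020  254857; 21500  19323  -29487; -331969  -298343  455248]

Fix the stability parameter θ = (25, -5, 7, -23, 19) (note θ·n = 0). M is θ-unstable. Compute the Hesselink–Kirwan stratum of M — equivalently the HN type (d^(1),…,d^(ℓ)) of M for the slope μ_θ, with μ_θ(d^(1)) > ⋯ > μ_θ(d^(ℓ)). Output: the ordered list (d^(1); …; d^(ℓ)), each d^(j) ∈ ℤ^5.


Via rank(M_{q-1}∘⋯∘M_p): M ≅ I[1,2], I[2,2]^2, I[2,5], I[4,5]^2.
μ_θ-semistable layers: μ^(1)=19; μ^(2)=10; μ^(3)=-5; μ^(4)=-7; μ^(5)=-23

((0, 0, 0, 0, 3); (1, 1, 0, 0, 0); (0, 2, 0, 0, 0); (0, 1, 1, 1, 0); (0, 0, 0, 2, 0))


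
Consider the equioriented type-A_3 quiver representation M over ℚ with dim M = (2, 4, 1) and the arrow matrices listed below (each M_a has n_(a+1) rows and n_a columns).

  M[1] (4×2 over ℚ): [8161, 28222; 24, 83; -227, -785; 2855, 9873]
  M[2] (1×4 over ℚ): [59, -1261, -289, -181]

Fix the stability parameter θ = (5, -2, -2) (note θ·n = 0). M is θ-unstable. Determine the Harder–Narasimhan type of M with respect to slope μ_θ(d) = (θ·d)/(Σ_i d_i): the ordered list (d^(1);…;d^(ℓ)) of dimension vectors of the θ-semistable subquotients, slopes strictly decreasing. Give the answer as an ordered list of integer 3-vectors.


Barcode: M ≅ I[1,2], I[1,3], I[2,2]^2. HN layers by μ_θ (3 steps, strictly decreasing):
  μ^(1)=3/2; μ^(2)=1/3; μ^(3)=-2

((1, 1, 0); (1, 1, 1); (0, 2, 0))


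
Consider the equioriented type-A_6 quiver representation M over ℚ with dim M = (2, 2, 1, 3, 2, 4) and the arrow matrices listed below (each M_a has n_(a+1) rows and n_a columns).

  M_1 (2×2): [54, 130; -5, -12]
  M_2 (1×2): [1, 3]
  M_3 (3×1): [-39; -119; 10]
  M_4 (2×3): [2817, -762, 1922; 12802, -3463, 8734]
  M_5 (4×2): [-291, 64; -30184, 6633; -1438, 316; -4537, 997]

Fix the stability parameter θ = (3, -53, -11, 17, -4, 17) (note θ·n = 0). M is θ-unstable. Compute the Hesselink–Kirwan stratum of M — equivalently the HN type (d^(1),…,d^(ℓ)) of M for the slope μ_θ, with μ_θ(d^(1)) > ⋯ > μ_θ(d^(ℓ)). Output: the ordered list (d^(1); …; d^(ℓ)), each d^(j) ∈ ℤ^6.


Barcode: M ≅ I[1,2], I[1,6], I[4,4], I[4,6], I[6,6]^2. HN layers by μ_θ (4 steps, strictly decreasing):
  μ^(1)=17; μ^(2)=13/2; μ^(3)=-11; μ^(4)=-25

((0, 0, 0, 1, 0, 4); (0, 0, 0, 2, 2, 0); (0, 0, 1, 0, 0, 0); (2, 2, 0, 0, 0, 0))


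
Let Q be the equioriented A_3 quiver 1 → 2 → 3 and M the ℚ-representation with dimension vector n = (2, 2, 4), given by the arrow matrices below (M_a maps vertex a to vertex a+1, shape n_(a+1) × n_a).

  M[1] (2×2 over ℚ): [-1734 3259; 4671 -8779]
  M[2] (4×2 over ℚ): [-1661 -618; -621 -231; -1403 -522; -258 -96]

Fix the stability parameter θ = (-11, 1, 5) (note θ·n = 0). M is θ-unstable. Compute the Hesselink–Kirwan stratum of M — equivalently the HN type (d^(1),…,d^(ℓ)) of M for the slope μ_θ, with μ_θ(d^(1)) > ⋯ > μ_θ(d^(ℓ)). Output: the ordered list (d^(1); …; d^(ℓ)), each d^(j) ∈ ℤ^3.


Barcode: M ≅ I[1,3]^2, I[3,3]^2. HN layers by μ_θ (3 steps, strictly decreasing):
  μ^(1)=5; μ^(2)=1; μ^(3)=-11

((0, 0, 4); (0, 2, 0); (2, 0, 0))
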